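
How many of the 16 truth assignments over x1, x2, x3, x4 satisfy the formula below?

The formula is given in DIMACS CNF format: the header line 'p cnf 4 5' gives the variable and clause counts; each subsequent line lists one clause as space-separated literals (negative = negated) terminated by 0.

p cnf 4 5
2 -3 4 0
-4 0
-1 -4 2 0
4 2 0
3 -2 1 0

3

There are 2^4 = 16 truth assignments over (x1, x2, x3, x4).
Split on x1. With x1 = True, the clauses containing x1 are satisfied and ¬x1 drops from the rest; 2 of the 2^3 = 8 assignments to the other variables satisfy what remains.
With x1 = False, by the same count on the reduced clause set, 1 assignment works.
(One model: x1=F, x2=T, x3=T, x4=F.)
Total: 2 + 1 = 3.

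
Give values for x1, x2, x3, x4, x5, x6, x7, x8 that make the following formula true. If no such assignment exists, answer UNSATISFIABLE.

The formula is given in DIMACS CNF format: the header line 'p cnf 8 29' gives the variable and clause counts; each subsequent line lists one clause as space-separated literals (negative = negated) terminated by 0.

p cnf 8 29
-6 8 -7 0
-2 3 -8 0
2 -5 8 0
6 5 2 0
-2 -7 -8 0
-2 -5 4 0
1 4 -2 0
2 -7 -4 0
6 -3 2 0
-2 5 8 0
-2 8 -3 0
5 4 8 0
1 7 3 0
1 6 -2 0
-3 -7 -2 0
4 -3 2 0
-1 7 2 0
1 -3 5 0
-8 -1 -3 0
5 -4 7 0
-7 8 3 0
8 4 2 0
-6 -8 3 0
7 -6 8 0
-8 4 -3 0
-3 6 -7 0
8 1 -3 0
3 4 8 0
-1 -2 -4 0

x1 ↦ False; x2 ↦ True; x3 ↦ True; x4 ↦ True; x5 ↦ True; x6 ↦ True; x7 ↦ False; x8 ↦ True

Suppose x6 = True.
Suppose x8 = True.
From the singleton clause (x3), x3 = True.
From the singleton clause (¬x1), x1 = False.
From the singleton clause (x5), x5 = True.
From the singleton clause (x4), x4 = True.
Suppose x2 = True.
From the singleton clause (¬x7), x7 = False.
Every clause now holds.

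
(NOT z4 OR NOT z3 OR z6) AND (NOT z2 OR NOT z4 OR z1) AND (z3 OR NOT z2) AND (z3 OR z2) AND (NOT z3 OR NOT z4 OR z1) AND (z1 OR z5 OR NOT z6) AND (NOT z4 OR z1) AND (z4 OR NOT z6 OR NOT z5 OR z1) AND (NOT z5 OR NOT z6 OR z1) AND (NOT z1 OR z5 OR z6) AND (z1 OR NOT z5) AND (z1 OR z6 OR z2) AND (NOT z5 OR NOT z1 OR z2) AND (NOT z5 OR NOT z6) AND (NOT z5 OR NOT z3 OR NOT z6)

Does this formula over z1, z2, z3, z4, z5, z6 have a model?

Branch on z3: set z3 = true.
Branch on z4: set z4 = false.
Branch on z1: set z1 = false.
The clause (NOT z5) is unit, so z5 = false.
The clause (NOT z6) is unit, so z6 = false.
The clause (z2) is unit, so z2 = true.
All clauses are satisfied.
A satisfying assignment: z1=false,  z2=true,  z3=true,  z4=false,  z5=false,  z6=false.

Satisfiable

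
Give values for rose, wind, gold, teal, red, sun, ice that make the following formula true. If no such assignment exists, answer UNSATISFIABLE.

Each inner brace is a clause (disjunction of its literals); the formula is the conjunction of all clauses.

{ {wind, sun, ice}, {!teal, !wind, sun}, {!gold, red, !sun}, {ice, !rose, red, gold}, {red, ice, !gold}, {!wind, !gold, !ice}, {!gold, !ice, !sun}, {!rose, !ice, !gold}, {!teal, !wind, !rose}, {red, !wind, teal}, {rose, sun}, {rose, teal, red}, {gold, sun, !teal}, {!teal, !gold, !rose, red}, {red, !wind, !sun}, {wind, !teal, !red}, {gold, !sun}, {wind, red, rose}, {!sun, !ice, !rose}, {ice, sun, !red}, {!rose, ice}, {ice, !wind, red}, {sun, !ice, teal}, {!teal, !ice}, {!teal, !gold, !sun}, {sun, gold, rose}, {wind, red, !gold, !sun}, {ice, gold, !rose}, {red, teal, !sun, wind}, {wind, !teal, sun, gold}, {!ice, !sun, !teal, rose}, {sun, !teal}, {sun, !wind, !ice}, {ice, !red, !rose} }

rose ↦ false,  wind ↦ false,  gold ↦ true,  teal ↦ false,  red ↦ true,  sun ↦ true,  ice ↦ false

Suppose rose = false.
The clause (sun) is unit, so sun = true.
The clause (gold) is unit, so gold = true.
The clause (red) is unit, so red = true.
The clause (!ice) is unit, so ice = false.
The clause (!teal) is unit, so teal = false.
Every clause is now satisfied; wind is unconstrained.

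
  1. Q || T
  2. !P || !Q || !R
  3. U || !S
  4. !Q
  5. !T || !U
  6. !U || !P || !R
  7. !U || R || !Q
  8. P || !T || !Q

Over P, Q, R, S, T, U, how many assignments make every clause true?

4

There are 2^6 = 64 truth assignments over (P, Q, R, S, T, U).
Split on T. With T = true, the clauses containing T are satisfied and !T drops from the rest; 4 of the 2^5 = 32 assignments to the other variables satisfy what remains.
With T = false, by the same count on the reduced clause set, 0 assignments work.
Total: 4 + 0 = 4.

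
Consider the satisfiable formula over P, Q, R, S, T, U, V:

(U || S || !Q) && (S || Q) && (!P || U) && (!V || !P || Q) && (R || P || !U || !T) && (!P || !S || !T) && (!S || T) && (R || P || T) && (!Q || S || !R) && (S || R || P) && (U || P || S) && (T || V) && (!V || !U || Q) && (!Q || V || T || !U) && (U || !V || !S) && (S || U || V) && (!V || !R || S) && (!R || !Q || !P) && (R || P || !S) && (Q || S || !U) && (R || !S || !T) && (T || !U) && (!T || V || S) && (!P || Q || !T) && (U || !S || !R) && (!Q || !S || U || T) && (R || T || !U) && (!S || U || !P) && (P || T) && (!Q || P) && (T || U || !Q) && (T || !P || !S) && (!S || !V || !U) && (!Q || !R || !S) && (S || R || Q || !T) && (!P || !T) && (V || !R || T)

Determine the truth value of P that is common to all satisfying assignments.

Suppose P = true.
(U) alone gives U = true.
(T) alone gives T = true.
Now (!T) is unsatisfied and unit — conflict.
So every satisfying assignment has P = False.

False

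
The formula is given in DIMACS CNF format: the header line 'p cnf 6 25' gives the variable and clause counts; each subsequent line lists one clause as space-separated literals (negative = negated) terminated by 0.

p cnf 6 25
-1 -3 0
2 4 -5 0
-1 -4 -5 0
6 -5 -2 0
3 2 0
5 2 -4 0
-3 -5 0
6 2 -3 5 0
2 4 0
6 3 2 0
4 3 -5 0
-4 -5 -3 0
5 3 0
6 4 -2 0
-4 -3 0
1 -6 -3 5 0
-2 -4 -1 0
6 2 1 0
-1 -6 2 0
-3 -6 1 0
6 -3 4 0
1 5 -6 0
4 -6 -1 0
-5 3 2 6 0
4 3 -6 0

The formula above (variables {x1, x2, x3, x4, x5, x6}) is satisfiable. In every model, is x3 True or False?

Suppose x3 = True.
(¬x1) alone gives x1 = False.
(¬x5) alone gives x5 = False.
(¬x4) alone gives x4 = False.
(x2) alone gives x2 = True.
(x6) alone gives x6 = True.
But (¬x6) is also a unit clause — contradiction.
So every satisfying assignment has x3 = False.

False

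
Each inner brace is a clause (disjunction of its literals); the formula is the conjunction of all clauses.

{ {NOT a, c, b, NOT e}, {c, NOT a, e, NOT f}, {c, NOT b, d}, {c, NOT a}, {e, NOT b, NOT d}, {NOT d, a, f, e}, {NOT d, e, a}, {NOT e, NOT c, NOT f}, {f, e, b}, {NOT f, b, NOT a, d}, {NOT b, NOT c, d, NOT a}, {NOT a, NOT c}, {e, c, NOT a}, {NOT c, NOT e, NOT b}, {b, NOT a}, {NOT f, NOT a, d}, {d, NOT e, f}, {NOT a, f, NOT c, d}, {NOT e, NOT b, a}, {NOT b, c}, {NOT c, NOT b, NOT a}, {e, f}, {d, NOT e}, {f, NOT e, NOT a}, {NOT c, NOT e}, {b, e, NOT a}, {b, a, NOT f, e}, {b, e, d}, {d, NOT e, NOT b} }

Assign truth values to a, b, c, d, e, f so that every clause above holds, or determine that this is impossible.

a: false; b: false; c: false; d: true; e: true; f: false

Try c = false.
The clause (NOT a) is unit, so a = false.
The clause (NOT b) is unit, so b = false.
Try d = true.
The clause (e) is unit, so e = true.
All clauses hold; f can take either value.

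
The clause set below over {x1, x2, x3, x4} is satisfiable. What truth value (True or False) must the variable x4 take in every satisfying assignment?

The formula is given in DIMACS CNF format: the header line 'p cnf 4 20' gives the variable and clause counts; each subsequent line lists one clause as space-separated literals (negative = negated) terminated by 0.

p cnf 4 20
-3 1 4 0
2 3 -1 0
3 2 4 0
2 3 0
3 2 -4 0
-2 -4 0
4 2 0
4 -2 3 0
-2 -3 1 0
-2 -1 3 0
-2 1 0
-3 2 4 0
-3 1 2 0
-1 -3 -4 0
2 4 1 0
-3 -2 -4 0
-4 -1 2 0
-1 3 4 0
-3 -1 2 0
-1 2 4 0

False

Suppose x4 = True.
(¬x2) alone gives x2 = False.
(x3) alone gives x3 = True.
(x1) alone gives x1 = True.
But (¬x1) is also a unit clause — contradiction.
So every satisfying assignment has x4 = False.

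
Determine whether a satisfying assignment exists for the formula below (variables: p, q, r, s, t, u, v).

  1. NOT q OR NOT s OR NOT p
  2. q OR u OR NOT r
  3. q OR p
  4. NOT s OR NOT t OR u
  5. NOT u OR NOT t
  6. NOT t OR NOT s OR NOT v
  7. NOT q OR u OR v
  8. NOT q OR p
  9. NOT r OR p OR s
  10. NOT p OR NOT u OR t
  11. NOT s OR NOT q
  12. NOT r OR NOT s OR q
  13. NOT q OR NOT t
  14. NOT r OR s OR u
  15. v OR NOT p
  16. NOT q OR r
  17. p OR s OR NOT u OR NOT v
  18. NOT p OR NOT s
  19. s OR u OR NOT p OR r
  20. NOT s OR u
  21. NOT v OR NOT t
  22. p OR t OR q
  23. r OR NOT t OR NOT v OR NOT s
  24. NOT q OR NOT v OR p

No, unsatisfiable

Case q = true:
(p) alone gives p = true.
(NOT s) alone gives s = false.
(NOT t) alone gives t = false.
(NOT u) alone gives u = false.
(v) alone gives v = true.
(NOT r) alone gives r = false.
That conflicts with the unit clause (r).
Undo q and try q = false.
(p) alone gives p = true.
(v) alone gives v = true.
(NOT s) alone gives s = false.
(NOT t) alone gives t = false.
(NOT u) alone gives u = false.
(NOT r) alone gives r = false.
That conflicts with the unit clause (r).
Either choice for q ends in contradiction.
No assignment satisfies every clause.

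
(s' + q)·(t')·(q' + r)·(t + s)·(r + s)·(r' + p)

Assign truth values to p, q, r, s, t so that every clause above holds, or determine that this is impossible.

Unit clause (t') forces t = 0.
Unit clause (s) forces s = 1.
Unit clause (q) forces q = 1.
Unit clause (r) forces r = 1.
Unit clause (p) forces p = 1.
Every clause now holds.

p=1,  q=1,  r=1,  s=1,  t=0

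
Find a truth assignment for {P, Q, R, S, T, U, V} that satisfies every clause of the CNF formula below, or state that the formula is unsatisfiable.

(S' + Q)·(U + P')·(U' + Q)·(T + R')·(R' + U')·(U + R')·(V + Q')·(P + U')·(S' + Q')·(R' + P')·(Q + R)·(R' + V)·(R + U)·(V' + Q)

Branch on S: set S = 0.
Branch on U: set U = 1.
Unit clause (Q) forces Q = 1.
Unit clause (R') forces R = 0.
Unit clause (V) forces V = 1.
Unit clause (P) forces P = 1.
All clauses hold; T can take either value.

P=1; Q=1; R=0; S=0; T=1; U=1; V=1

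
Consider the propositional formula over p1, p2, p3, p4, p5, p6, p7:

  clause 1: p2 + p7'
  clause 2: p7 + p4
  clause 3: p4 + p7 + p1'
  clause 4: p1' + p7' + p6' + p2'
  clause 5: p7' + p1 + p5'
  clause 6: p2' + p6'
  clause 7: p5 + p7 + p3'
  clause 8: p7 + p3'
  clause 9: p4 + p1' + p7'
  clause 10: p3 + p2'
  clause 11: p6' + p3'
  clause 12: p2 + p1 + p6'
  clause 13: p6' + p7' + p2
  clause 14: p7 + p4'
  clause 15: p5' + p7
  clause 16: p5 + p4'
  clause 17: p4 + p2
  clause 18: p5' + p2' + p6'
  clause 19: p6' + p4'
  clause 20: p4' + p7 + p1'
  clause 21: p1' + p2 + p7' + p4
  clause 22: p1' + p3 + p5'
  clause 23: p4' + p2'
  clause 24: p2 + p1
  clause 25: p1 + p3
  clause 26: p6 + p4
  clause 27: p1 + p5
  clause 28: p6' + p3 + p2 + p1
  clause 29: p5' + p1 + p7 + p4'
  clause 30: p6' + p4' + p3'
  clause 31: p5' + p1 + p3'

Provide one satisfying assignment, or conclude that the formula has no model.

UNSATISFIABLE

Try p2 = 1.
Unit clause (p6') forces p6 = 0.
Unit clause (p3) forces p3 = 1.
Unit clause (p7) forces p7 = 1.
Unit clause (p4') forces p4 = 0.
But (p4) is also a unit clause — contradiction.
That branch fails; take p2 = 0 instead.
Unit clause (p7') forces p7 = 0.
Unit clause (p4) forces p4 = 1.
But (p4') is also a unit clause — contradiction.
Both values of p2 lead to a conflict.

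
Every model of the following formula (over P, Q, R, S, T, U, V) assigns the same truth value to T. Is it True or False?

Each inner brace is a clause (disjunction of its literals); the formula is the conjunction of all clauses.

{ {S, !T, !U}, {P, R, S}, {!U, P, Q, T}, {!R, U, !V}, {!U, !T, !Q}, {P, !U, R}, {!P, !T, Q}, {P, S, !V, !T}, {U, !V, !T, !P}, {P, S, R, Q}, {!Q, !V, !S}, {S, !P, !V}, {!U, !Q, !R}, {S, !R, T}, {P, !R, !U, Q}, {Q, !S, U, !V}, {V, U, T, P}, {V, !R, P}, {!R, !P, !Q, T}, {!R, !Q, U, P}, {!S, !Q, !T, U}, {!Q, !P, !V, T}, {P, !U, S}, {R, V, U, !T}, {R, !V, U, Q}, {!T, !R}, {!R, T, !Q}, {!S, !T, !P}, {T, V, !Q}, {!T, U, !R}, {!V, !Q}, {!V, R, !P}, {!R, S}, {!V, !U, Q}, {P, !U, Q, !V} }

False

Suppose T = true.
(!R) alone gives R = false.
Suppose S = true.
(!P) alone gives P = false.
(!U) alone gives U = false.
(!Q) alone gives Q = false.
(!V) alone gives V = false.
Now (V) is unsatisfied and unit — conflict.
So S must be the other value — set S = false.
(!U) alone gives U = false.
(P) alone gives P = true.
(Q) alone gives Q = true.
(!V) alone gives V = false.
Now (V) is unsatisfied and unit — conflict.
Both values of S lead to a conflict.
So every satisfying assignment has T = False.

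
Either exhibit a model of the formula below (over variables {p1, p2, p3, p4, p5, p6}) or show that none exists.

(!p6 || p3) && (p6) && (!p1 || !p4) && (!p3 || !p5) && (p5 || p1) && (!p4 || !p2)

Unit clause (p6) forces p6 = true.
Unit clause (p3) forces p3 = true.
Unit clause (!p5) forces p5 = false.
Unit clause (p1) forces p1 = true.
Unit clause (!p4) forces p4 = false.
All clauses hold; p2 can take either value.

p1=true; p2=true; p3=true; p4=false; p5=false; p6=true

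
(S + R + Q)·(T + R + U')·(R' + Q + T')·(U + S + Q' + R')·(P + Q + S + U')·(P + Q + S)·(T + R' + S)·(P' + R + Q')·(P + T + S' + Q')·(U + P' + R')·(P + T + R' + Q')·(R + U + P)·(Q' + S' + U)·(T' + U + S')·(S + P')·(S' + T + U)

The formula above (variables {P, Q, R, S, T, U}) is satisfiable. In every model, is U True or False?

Suppose U = 0.
Suppose P = 0.
Unit clause (R) forces R = 1.
Suppose Q = 1.
Unit clause (S) forces S = 1.
Now (S') is unsatisfied and unit — conflict.
So Q must be the other value — set Q = 0.
Unit clause (T') forces T = 0.
Unit clause (S) forces S = 1.
Now (S') is unsatisfied and unit — conflict.
Neither Q = 1 nor Q = 0 works.
So P must be the other value — set P = 1.
Unit clause (R') forces R = 0.
Unit clause (Q') forces Q = 0.
Unit clause (S) forces S = 1.
Unit clause (T') forces T = 0.
Now (T) is unsatisfied and unit — conflict.
Neither P = 1 nor P = 0 works.
So every satisfying assignment has U = True.

True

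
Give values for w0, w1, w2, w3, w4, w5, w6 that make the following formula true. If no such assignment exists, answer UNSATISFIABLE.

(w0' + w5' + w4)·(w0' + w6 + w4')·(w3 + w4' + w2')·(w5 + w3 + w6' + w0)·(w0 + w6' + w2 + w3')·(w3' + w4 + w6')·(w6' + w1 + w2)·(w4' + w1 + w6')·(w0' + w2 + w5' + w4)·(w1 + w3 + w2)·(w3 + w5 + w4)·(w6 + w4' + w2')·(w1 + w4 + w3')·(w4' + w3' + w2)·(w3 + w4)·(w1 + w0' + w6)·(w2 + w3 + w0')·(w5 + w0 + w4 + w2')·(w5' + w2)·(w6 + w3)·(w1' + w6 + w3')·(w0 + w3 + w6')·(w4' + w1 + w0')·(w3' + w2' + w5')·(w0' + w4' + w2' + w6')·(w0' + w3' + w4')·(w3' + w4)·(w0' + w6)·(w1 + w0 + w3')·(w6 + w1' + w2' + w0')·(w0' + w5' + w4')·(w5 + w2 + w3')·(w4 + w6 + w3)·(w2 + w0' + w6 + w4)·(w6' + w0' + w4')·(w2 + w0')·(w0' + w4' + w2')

w0=0, w1=1, w2=1, w3=1, w4=1, w5=0, w6=1

Try w3 = 1.
(w4) alone gives w4 = 1.
(w2) alone gives w2 = 1.
(w6) alone gives w6 = 1.
(w1) alone gives w1 = 1.
(w5') alone gives w5 = 0.
(w0') alone gives w0 = 0.
All clauses are satisfied.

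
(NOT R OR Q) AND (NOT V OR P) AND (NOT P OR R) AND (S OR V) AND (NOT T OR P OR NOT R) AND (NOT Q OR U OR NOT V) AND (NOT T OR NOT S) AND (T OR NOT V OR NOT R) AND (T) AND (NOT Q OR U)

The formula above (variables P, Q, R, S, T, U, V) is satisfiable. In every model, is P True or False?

Suppose P = false.
From the singleton clause (NOT V), V = false.
From the singleton clause (S), S = true.
From the singleton clause (NOT T), T = false.
But (T) is also a unit clause — contradiction.
So every satisfying assignment has P = True.

True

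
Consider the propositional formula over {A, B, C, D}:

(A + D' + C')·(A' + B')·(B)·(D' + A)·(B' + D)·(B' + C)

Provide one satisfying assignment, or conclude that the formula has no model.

Unit clause (B) forces B = 1.
Unit clause (A') forces A = 0.
Unit clause (D') forces D = 0.
Now (D) is unsatisfied and unit — conflict.

UNSATISFIABLE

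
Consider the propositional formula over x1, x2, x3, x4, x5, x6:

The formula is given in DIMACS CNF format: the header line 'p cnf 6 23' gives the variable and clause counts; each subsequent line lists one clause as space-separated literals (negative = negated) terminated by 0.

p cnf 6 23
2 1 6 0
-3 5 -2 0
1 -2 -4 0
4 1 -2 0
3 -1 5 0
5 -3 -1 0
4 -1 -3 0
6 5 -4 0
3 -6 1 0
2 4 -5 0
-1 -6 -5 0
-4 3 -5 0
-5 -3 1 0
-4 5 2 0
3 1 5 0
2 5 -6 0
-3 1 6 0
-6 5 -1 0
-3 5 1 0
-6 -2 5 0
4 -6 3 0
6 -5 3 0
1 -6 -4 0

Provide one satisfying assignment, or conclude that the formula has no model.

x1: True, x2: False, x3: True, x4: True, x5: True, x6: False

Suppose x2 = False.
Suppose x1 = True.
Suppose x3 = True.
The clause (x5) is unit, so x5 = True.
The clause (x4) is unit, so x4 = True.
The clause (¬x6) is unit, so x6 = False.
Every clause now holds.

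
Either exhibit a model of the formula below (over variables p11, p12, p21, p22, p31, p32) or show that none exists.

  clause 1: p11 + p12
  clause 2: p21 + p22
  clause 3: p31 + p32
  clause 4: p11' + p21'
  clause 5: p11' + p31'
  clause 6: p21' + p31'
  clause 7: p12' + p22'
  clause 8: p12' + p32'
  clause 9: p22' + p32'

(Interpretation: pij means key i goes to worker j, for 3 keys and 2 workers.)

Try p11 = 1.
(p21') alone gives p21 = 0.
(p22) alone gives p22 = 1.
(p31') alone gives p31 = 0.
(p32) alone gives p32 = 1.
But (p32') is also a unit clause — contradiction.
Undo p11 and try p11 = 0.
(p12) alone gives p12 = 1.
(p22') alone gives p22 = 0.
(p21) alone gives p21 = 1.
(p31') alone gives p31 = 0.
(p32) alone gives p32 = 1.
But (p32') is also a unit clause — contradiction.
Neither p11 = 1 nor p11 = 0 works.

UNSATISFIABLE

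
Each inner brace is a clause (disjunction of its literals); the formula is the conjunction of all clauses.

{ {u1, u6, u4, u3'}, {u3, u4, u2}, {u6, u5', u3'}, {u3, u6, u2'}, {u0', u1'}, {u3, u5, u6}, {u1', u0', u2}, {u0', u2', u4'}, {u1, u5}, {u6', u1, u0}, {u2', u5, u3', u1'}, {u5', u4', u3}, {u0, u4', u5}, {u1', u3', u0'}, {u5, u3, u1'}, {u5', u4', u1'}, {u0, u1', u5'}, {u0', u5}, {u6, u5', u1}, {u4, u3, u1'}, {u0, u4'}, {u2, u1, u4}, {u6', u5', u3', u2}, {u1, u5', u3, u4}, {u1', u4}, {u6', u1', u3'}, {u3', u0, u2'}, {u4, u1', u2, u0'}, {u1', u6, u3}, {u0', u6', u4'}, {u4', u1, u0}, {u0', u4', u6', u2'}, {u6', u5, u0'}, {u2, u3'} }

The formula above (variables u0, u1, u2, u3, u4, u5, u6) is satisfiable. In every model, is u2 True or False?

Suppose u2 = 0.
The clause (u3') is unit, so u3 = 0.
The clause (u4) is unit, so u4 = 1.
The clause (u5') is unit, so u5 = 0.
The clause (u6) is unit, so u6 = 1.
The clause (u1) is unit, so u1 = 1.
That conflicts with the unit clause (u1').
So every satisfying assignment has u2 = True.

True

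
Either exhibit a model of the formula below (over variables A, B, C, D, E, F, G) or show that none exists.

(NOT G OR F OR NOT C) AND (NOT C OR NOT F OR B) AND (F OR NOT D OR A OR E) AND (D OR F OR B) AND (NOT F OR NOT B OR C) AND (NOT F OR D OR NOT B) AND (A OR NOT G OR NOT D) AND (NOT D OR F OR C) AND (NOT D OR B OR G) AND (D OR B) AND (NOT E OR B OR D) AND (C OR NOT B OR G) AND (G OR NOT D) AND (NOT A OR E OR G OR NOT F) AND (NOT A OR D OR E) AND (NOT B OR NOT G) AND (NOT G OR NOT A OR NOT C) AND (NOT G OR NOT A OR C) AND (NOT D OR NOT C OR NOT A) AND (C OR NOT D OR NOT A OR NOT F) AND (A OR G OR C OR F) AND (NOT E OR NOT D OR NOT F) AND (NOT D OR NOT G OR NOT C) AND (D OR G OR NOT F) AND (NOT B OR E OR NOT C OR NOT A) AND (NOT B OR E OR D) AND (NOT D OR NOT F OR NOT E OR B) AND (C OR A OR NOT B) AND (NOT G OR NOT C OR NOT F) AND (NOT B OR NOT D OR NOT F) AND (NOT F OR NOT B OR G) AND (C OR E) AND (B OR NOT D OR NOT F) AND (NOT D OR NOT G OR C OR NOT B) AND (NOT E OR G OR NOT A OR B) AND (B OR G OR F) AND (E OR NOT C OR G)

A: false; B: true; C: true; D: false; E: true; F: false; G: false

Branch on D: set D = false.
From the singleton clause (B), B = true.
From the singleton clause (NOT F), F = false.
From the singleton clause (NOT G), G = false.
From the singleton clause (C), C = true.
From the singleton clause (E), E = true.
All clauses hold; A can take either value.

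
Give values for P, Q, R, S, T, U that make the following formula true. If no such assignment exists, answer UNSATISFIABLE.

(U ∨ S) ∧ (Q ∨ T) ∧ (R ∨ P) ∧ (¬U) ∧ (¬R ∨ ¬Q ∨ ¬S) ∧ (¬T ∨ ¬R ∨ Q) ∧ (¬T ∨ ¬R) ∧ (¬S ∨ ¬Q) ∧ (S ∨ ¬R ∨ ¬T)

P ↦ True; Q ↦ False; R ↦ False; S ↦ True; T ↦ True; U ↦ False

From the singleton clause (¬U), U = False.
From the singleton clause (S), S = True.
From the singleton clause (¬Q), Q = False.
From the singleton clause (T), T = True.
From the singleton clause (¬R), R = False.
From the singleton clause (P), P = True.
This assignment satisfies each clause.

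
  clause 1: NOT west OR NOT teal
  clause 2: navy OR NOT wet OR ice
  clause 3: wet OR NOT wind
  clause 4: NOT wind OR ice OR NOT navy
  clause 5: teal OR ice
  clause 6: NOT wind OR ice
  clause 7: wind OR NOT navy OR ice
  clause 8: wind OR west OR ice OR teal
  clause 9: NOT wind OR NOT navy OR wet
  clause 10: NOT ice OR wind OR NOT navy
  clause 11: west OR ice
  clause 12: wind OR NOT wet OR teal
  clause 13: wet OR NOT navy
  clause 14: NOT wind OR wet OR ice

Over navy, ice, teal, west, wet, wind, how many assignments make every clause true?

10

There are 2^6 = 64 truth assignments over (navy, ice, teal, west, wet, wind).
Split on ice. With ice = true, the clauses containing ice are satisfied and NOT ice drops from the rest; 10 of the 2^5 = 32 assignments to the other variables satisfy what remains.
With ice = false, by the same count on the reduced clause set, 0 assignments work.
Total: 10 + 0 = 10.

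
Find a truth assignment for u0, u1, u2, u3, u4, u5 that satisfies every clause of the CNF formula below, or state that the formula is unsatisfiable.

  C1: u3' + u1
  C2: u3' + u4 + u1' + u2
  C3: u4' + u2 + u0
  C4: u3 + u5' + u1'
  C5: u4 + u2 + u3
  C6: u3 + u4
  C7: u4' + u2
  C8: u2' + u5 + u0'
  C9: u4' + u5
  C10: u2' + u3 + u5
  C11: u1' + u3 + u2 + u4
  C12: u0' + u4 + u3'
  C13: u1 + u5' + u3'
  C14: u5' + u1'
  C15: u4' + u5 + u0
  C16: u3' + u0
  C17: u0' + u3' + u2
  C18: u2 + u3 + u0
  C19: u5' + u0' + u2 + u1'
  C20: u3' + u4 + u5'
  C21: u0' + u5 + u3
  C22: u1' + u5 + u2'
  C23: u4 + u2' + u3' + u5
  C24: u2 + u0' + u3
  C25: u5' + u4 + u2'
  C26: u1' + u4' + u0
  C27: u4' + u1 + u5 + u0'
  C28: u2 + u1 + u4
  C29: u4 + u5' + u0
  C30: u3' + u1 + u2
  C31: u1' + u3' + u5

u0 ↦ 1, u1 ↦ 0, u2 ↦ 1, u3 ↦ 0, u4 ↦ 1, u5 ↦ 1

Branch on u3: set u3 = 0.
(u4) alone gives u4 = 1.
(u2) alone gives u2 = 1.
(u5) alone gives u5 = 1.
(u1') alone gives u1 = 0.
Every clause is now satisfied; u0 is unconstrained.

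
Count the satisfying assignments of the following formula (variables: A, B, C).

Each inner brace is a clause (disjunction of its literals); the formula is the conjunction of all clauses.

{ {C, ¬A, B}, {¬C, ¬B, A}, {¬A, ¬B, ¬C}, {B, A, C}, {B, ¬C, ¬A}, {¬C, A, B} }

There are 2^3 = 8 truth assignments over (A, B, C).
Check each against the 6 clauses (columns in the order A, B, C):
  F F F  ✗ fails (B ∨ A ∨ C)
  F F T  ✗ fails (¬C ∨ A ∨ B)
  F T F  ✓ satisfies all
  F T T  ✗ fails (¬C ∨ ¬B ∨ A)
  T F F  ✗ fails (C ∨ ¬A ∨ B)
  T F T  ✗ fails (B ∨ ¬C ∨ ¬A)
  T T F  ✓ satisfies all
  T T T  ✗ fails (¬A ∨ ¬B ∨ ¬C)
2 of the 8 rows are models.

2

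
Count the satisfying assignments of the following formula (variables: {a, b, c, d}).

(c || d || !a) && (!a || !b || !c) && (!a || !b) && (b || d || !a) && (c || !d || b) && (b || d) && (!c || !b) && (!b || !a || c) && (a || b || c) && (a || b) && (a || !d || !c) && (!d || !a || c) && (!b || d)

2

There are 2^4 = 16 truth assignments over (a, b, c, d).
Check each against the 13 clauses (columns in the order a, b, c, d):
  F F F F  ✗ fails (b || d)
  F F F T  ✗ fails (c || !d || b)
  F F T F  ✗ fails (b || d)
  F F T T  ✗ fails (a || b)
  F T F F  ✗ fails (!b || d)
  F T F T  ✓ satisfies all
  F T T F  ✗ fails (!c || !b)
  F T T T  ✗ fails (!c || !b)
  T F F F  ✗ fails (c || d || !a)
  T F F T  ✗ fails (c || !d || b)
  T F T F  ✗ fails (b || d || !a)
  T F T T  ✓ satisfies all
  T T F F  ✗ fails (c || d || !a)
  T T F T  ✗ fails (!a || !b)
  T T T F  ✗ fails (!a || !b || !c)
  T T T T  ✗ fails (!a || !b || !c)
2 of the 16 rows are models.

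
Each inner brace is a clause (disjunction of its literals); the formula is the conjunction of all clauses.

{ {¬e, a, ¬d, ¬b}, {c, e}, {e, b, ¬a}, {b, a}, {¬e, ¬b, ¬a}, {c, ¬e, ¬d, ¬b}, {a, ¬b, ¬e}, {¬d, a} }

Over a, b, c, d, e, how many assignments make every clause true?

7

There are 2^5 = 32 truth assignments over (a, b, c, d, e).
Split on d. With d = True, the clauses containing d are satisfied and ¬d drops from the rest; 3 of the 2^4 = 16 assignments to the other variables satisfy what remains.
With d = False, by the same count on the reduced clause set, 4 assignments work.
Total: 3 + 4 = 7.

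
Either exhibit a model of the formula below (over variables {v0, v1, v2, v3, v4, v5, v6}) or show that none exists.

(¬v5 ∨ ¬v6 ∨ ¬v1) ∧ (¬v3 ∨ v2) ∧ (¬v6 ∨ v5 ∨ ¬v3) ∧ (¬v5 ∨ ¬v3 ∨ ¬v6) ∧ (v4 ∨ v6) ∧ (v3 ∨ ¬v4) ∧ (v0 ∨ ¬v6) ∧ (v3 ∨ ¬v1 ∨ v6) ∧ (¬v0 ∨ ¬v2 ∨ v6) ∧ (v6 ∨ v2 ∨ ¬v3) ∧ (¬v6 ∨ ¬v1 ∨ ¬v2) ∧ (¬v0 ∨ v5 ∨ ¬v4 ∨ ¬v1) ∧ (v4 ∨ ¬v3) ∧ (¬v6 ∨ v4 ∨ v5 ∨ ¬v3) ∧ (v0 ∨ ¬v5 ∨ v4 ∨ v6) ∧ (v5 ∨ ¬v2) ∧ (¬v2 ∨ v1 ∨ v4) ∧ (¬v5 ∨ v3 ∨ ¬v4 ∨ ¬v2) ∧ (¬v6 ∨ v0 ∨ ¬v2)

v0=True, v1=False, v2=False, v3=False, v4=False, v5=False, v6=True

Suppose v3 = False.
(¬v4) alone gives v4 = False.
(v6) alone gives v6 = True.
(v0) alone gives v0 = True.
Suppose v5 = False.
(¬v2) alone gives v2 = False.
Every clause is now satisfied; v1 is unconstrained.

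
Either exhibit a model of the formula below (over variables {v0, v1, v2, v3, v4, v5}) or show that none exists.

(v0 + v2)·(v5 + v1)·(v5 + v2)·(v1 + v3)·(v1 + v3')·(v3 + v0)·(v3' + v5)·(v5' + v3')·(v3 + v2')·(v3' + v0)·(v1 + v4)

Try v0 = 1.
Try v5 = 1.
(v3') alone gives v3 = 0.
(v1) alone gives v1 = 1.
(v2') alone gives v2 = 0.
No clause remains; v4 is free.

v0 ↦ 1; v1 ↦ 1; v2 ↦ 0; v3 ↦ 0; v4 ↦ 1; v5 ↦ 1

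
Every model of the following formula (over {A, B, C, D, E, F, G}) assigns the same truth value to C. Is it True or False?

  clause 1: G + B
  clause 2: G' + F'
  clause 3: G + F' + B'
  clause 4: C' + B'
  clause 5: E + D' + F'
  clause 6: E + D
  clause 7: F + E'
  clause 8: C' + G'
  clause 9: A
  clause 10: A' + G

False

Suppose C = 1.
Unit clause (B') forces B = 0.
Unit clause (G) forces G = 1.
That conflicts with the unit clause (G').
So every satisfying assignment has C = False.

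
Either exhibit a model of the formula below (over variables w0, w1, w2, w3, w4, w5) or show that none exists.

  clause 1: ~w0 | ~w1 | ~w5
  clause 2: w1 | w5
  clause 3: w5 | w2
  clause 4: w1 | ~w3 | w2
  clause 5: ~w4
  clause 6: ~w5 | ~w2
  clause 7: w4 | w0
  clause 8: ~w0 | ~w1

w0=1, w1=0, w2=0, w3=0, w4=0, w5=1

Unit clause (~w4) forces w4 = 0.
Unit clause (w0) forces w0 = 1.
Unit clause (~w1) forces w1 = 0.
Unit clause (w5) forces w5 = 1.
Unit clause (~w2) forces w2 = 0.
Unit clause (~w3) forces w3 = 0.
This assignment satisfies each clause.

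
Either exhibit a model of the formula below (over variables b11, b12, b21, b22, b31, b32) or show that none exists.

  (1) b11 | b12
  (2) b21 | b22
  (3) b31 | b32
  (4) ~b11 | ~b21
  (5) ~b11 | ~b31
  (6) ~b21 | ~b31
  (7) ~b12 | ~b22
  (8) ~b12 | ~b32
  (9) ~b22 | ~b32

Try b11 = 1.
From the singleton clause (~b21), b21 = 0.
From the singleton clause (b22), b22 = 1.
From the singleton clause (~b31), b31 = 0.
From the singleton clause (b32), b32 = 1.
But (~b32) is also a unit clause — contradiction.
Backtrack on b11: now try b11 = 0.
From the singleton clause (b12), b12 = 1.
From the singleton clause (~b22), b22 = 0.
From the singleton clause (b21), b21 = 1.
From the singleton clause (~b31), b31 = 0.
From the singleton clause (b32), b32 = 1.
But (~b32) is also a unit clause — contradiction.
Either choice for b11 ends in contradiction.

UNSATISFIABLE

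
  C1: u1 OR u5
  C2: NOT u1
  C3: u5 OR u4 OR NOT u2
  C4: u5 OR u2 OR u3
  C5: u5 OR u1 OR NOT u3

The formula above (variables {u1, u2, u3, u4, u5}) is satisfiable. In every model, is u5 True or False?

True

Suppose u5 = false.
(u1) alone gives u1 = true.
That conflicts with the unit clause (NOT u1).
So every satisfying assignment has u5 = True.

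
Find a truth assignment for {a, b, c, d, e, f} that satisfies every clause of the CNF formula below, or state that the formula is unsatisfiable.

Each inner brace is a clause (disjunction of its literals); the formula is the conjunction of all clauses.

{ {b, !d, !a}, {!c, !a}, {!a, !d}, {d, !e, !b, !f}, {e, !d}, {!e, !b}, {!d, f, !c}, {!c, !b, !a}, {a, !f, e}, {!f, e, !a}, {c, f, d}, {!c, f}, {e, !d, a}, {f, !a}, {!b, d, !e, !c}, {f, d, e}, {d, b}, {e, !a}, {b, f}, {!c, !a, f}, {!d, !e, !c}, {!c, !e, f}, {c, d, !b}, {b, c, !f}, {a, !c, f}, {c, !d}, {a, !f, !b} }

UNSATISFIABLE

Branch on c: set c = false.
Unit clause (!d) forces d = false.
Unit clause (f) forces f = true.
Unit clause (b) forces b = true.
That conflicts with the unit clause (!b).
Backtrack on c: now try c = true.
Unit clause (!a) forces a = false.
Unit clause (f) forces f = true.
Unit clause (e) forces e = true.
Unit clause (!b) forces b = false.
Unit clause (d) forces d = true.
That conflicts with the unit clause (!d).
Both values of c lead to a conflict.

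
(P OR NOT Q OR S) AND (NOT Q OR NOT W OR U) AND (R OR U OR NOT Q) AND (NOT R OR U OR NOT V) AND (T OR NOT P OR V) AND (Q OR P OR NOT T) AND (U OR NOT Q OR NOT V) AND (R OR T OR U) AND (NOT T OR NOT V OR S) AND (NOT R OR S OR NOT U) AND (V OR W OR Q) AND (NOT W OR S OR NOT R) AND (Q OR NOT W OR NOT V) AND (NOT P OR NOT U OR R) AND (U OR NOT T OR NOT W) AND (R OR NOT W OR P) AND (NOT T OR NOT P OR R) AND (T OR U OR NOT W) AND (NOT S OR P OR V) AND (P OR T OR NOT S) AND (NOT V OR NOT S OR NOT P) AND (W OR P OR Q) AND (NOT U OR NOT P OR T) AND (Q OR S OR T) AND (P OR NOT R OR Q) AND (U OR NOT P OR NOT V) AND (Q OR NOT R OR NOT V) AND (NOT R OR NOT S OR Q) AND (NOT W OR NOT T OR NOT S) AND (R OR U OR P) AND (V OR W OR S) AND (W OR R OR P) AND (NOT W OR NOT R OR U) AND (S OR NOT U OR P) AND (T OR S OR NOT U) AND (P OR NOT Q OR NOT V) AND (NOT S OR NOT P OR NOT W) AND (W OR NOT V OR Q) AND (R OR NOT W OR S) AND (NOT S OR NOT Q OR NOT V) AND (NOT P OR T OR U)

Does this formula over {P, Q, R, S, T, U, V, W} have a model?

Case P = true:
Case T = true:
Unit clause (R) forces R = true.
Case U = false:
Unit clause (NOT V) forces V = false.
Unit clause (NOT W) forces W = false.
Unit clause (Q) forces Q = true.
Unit clause (S) forces S = true.
This assignment satisfies each clause.
A satisfying assignment: P: true,  Q: true,  R: true,  S: true,  T: true,  U: false,  V: false,  W: false.

Yes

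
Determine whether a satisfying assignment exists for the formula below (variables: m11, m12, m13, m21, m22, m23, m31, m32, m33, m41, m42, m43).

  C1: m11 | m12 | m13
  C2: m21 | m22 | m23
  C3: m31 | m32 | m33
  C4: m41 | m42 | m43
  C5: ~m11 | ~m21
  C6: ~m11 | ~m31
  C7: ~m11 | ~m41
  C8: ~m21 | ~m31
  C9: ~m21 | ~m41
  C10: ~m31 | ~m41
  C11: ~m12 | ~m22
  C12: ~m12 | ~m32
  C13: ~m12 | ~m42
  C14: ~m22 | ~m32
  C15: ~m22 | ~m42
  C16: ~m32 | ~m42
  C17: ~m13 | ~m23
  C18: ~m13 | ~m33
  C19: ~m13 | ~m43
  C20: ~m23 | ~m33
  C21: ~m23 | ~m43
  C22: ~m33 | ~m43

No

Try m11 = 0.
Try m12 = 1.
From the singleton clause (~m22), m22 = 0.
From the singleton clause (~m32), m32 = 0.
From the singleton clause (~m42), m42 = 0.
Try m21 = 1.
From the singleton clause (~m31), m31 = 0.
From the singleton clause (m33), m33 = 1.
From the singleton clause (~m41), m41 = 0.
From the singleton clause (m43), m43 = 1.
That conflicts with the unit clause (~m43).
So m21 must be the other value — set m21 = 0.
From the singleton clause (m23), m23 = 1.
From the singleton clause (~m13), m13 = 0.
From the singleton clause (~m33), m33 = 0.
From the singleton clause (m31), m31 = 1.
From the singleton clause (~m41), m41 = 0.
From the singleton clause (m43), m43 = 1.
That conflicts with the unit clause (~m43).
Either choice for m21 ends in contradiction.
So m12 must be the other value — set m12 = 0.
From the singleton clause (m13), m13 = 1.
From the singleton clause (~m23), m23 = 0.
From the singleton clause (~m33), m33 = 0.
From the singleton clause (~m43), m43 = 0.
Try m21 = 1.
From the singleton clause (~m31), m31 = 0.
From the singleton clause (m32), m32 = 1.
From the singleton clause (~m41), m41 = 0.
From the singleton clause (m42), m42 = 1.
That conflicts with the unit clause (~m42).
So m21 must be the other value — set m21 = 0.
From the singleton clause (m22), m22 = 1.
From the singleton clause (~m32), m32 = 0.
From the singleton clause (m31), m31 = 1.
From the singleton clause (~m41), m41 = 0.
From the singleton clause (m42), m42 = 1.
That conflicts with the unit clause (~m42).
Either choice for m21 ends in contradiction.
Either choice for m12 ends in contradiction.
So m11 must be the other value — set m11 = 1.
From the singleton clause (~m21), m21 = 0.
From the singleton clause (~m31), m31 = 0.
From the singleton clause (~m41), m41 = 0.
Try m22 = 1.
From the singleton clause (~m12), m12 = 0.
From the singleton clause (~m32), m32 = 0.
From the singleton clause (m33), m33 = 1.
From the singleton clause (~m42), m42 = 0.
From the singleton clause (m43), m43 = 1.
That conflicts with the unit clause (~m43).
So m22 must be the other value — set m22 = 0.
From the singleton clause (m23), m23 = 1.
From the singleton clause (~m13), m13 = 0.
From the singleton clause (~m33), m33 = 0.
From the singleton clause (m32), m32 = 1.
From the singleton clause (~m12), m12 = 0.
From the singleton clause (~m42), m42 = 0.
From the singleton clause (m43), m43 = 1.
That conflicts with the unit clause (~m43).
Either choice for m22 ends in contradiction.
Either choice for m11 ends in contradiction.
No assignment satisfies every clause.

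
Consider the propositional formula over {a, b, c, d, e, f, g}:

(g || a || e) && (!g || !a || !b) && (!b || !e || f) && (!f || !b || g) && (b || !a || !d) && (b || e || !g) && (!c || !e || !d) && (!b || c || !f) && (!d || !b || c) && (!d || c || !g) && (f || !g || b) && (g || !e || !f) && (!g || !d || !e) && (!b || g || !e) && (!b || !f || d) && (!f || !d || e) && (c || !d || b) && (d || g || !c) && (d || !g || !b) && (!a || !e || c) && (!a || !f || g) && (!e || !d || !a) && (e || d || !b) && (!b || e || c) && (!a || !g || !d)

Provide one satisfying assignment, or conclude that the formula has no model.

a: false; b: false; c: true; d: false; e: true; f: true; g: true

Branch on g: set g = true.
Branch on a: set a = false.
Branch on b: set b = false.
Unit clause (e) forces e = true.
Unit clause (f) forces f = true.
Unit clause (!d) forces d = false.
All clauses hold; c can take either value.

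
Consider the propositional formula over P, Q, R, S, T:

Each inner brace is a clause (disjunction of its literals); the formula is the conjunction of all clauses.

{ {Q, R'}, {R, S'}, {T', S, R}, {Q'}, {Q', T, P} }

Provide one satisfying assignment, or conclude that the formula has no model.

Unit clause (Q') forces Q = 0.
Unit clause (R') forces R = 0.
Unit clause (S') forces S = 0.
Unit clause (T') forces T = 0.
Every clause is now satisfied; P is unconstrained.

P: 0, Q: 0, R: 0, S: 0, T: 0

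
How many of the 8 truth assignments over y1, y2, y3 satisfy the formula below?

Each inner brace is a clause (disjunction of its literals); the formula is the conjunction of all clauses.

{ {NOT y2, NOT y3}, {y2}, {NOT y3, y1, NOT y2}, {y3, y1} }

1

There are 2^3 = 8 truth assignments over (y1, y2, y3).
Check each against the 4 clauses (columns in the order y1, y2, y3):
  F F F  ✗ fails (y2)
  F F T  ✗ fails (y2)
  F T F  ✗ fails (y3 OR y1)
  F T T  ✗ fails (NOT y2 OR NOT y3)
  T F F  ✗ fails (y2)
  T F T  ✗ fails (y2)
  T T F  ✓ satisfies all
  T T T  ✗ fails (NOT y2 OR NOT y3)
1 of the 8 rows is a model.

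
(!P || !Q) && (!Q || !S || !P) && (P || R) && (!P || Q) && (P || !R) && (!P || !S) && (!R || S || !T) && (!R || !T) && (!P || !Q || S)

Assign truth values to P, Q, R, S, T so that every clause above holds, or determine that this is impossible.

Suppose P = false.
(R) alone gives R = true.
That conflicts with the unit clause (!R).
Undo P and try P = true.
(!Q) alone gives Q = false.
That conflicts with the unit clause (Q).
Neither P = true nor P = false works.

UNSATISFIABLE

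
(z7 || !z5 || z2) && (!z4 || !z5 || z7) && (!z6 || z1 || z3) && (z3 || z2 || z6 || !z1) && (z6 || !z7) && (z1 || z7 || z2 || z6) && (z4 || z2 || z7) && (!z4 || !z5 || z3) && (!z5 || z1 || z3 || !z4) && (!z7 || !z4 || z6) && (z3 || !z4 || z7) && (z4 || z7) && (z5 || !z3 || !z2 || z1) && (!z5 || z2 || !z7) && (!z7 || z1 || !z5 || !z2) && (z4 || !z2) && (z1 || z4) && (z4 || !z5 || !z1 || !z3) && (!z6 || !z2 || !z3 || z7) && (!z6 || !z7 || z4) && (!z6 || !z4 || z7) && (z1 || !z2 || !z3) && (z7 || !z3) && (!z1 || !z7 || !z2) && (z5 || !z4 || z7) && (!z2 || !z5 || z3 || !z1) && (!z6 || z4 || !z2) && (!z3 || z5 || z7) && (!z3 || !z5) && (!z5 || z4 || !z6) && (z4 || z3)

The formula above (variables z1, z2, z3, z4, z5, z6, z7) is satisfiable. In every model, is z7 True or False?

Suppose z7 = false.
From the singleton clause (z4), z4 = true.
From the singleton clause (!z5), z5 = false.
That conflicts with the unit clause (z5).
So every satisfying assignment has z7 = True.

True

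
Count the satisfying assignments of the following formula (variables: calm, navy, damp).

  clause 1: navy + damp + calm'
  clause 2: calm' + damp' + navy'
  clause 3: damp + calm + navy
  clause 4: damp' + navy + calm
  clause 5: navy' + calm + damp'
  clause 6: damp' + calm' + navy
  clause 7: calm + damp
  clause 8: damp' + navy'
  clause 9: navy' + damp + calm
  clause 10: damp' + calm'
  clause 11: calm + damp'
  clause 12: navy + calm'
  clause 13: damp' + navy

1

There are 2^3 = 8 truth assignments over (calm, navy, damp).
Check each against the 13 clauses (columns in the order calm, navy, damp):
  F F F  ✗ fails (damp + calm + navy)
  F F T  ✗ fails (damp' + navy + calm)
  F T F  ✗ fails (calm + damp)
  F T T  ✗ fails (navy' + calm + damp')
  T F F  ✗ fails (navy + damp + calm')
  T F T  ✗ fails (damp' + calm' + navy)
  T T F  ✓ satisfies all
  T T T  ✗ fails (calm' + damp' + navy')
1 of the 8 rows is a model.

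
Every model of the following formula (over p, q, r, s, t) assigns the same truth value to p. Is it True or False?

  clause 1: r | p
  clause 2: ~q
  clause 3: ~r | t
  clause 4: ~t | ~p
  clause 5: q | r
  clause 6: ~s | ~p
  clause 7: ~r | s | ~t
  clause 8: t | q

Suppose p = 1.
The clause (~q) is unit, so q = 0.
The clause (~t) is unit, so t = 0.
But (t) is also a unit clause — contradiction.
So every satisfying assignment has p = False.

False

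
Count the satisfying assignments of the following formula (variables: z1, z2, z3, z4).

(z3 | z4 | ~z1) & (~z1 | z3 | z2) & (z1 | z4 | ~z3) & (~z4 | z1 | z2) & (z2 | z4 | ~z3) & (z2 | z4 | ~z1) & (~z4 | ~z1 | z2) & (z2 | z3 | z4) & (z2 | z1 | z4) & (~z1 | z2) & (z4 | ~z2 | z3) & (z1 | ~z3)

4

There are 2^4 = 16 truth assignments over (z1, z2, z3, z4).
Check each against the 12 clauses (columns in the order z1, z2, z3, z4):
  F F F F  ✗ fails (z2 | z3 | z4)
  F F F T  ✗ fails (~z4 | z1 | z2)
  F F T F  ✗ fails (z1 | z4 | ~z3)
  F F T T  ✗ fails (~z4 | z1 | z2)
  F T F F  ✗ fails (z4 | ~z2 | z3)
  F T F T  ✓ satisfies all
  F T T F  ✗ fails (z1 | z4 | ~z3)
  F T T T  ✗ fails (z1 | ~z3)
  T F F F  ✗ fails (z3 | z4 | ~z1)
  T F F T  ✗ fails (~z1 | z3 | z2)
  T F T F  ✗ fails (z2 | z4 | ~z3)
  T F T T  ✗ fails (~z4 | ~z1 | z2)
  T T F F  ✗ fails (z3 | z4 | ~z1)
  T T F T  ✓ satisfies all
  T T T F  ✓ satisfies all
  T T T T  ✓ satisfies all
4 of the 16 rows are models.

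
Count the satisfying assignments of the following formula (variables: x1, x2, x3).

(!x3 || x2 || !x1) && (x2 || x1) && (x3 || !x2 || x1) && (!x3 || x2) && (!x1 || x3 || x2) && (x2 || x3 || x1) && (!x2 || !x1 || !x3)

There are 2^3 = 8 truth assignments over (x1, x2, x3).
Split on x3. With x3 = true, the clauses containing x3 are satisfied and !x3 drops from the rest; 1 of the 2^2 = 4 assignments to the other variables satisfy what remains.
With x3 = false, by the same count on the reduced clause set, 1 assignment works.
Total: 1 + 1 = 2.

2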